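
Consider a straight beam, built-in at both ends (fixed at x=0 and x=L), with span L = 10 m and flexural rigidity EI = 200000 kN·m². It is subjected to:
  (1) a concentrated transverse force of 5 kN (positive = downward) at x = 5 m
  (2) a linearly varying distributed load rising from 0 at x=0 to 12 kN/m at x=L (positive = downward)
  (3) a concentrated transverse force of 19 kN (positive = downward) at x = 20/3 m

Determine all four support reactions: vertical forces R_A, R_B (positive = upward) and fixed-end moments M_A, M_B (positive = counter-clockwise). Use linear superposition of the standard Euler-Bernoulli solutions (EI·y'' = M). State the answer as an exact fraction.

R_A = 1373/54 kN, M_A = 6515/108 kN·m, R_B = 3163/54 kN, M_B = -10195/108 kN·m

Load 1 — point force P=5 kN at a=5 m (b=L-a=5):
  R_A = Pb²(3a+b)/L³ = 5·5²·(3·5+5)/10³ = 5/2 kN
  M_A = Pab²/L² = 5·5·5²/10² = 25/4 kN·m
  R_B = Pa²(a+3b)/L³ = 5·5²·(5+3·5)/10³ = 5/2 kN
  M_B = -Pa²b/L² = -5·5²·5/10² = -25/4 kN·m
Load 2 — triangular load w₀=12 kN/m (0→w₀ over full span):
  R_A = 3w₀L/20 = 3·12·10/20 = 18 kN
  M_A = w₀L²/30 = 12·10²/30 = 40 kN·m
  R_B = 7w₀L/20 = 7·12·10/20 = 42 kN
  M_B = -w₀L²/20 = -12·10²/20 = -60 kN·m
Load 3 — point force P=19 kN at a=20/3 m (b=L-a=10/3):
  R_A = Pb²(3a+b)/L³ = 19·(10/3)²·(3·(20/3)+(10/3))/10³ = 133/27 kN
  M_A = Pab²/L² = 19·(20/3)·(10/3)²/10² = 380/27 kN·m
  R_B = Pa²(a+3b)/L³ = 19·(20/3)²·((20/3)+3·(10/3))/10³ = 380/27 kN
  M_B = -Pa²b/L² = -19·(20/3)²·(10/3)/10² = -760/27 kN·m
Superposition: R_A = 1373/54 kN, M_A = 6515/108 kN·m, R_B = 3163/54 kN, M_B = -10195/108 kN·m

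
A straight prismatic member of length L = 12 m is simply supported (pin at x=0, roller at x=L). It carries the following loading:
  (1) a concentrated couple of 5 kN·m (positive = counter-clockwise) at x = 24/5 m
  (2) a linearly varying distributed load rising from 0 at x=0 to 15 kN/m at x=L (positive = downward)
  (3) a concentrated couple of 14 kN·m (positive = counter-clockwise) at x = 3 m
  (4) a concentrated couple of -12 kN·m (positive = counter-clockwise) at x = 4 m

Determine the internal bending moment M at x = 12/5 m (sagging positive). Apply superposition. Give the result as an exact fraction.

Load 1 — applied couple M₀=5 kN·m at a=24/5 m (b=L-a=36/5):
  M_1 = M₀x/L  [x≤a] = 5·(12/5)/12 = 1 kN·m
Load 2 — triangular load w₀=15 kN/m (0→w₀ over full span):
  M_2 = w₀Lx/6 - w₀x³/(6L) = 15·12·(12/5)/6 - 15·(12/5)³/(6·12) = 1728/25 kN·m
Load 3 — applied couple M₀=14 kN·m at a=3 m (b=L-a=9):
  M_3 = M₀x/L  [x≤a] = 14·(12/5)/12 = 14/5 kN·m
Load 4 — applied couple M₀=-12 kN·m at a=4 m (b=L-a=8):
  M_4 = M₀x/L  [x≤a] = (-12)·(12/5)/12 = -12/5 kN·m
Superposition: M = Σ M_i = 1763/25 kN·m ≈ 70.520000 kN·m

M(12/5) = 1763/25 kN·m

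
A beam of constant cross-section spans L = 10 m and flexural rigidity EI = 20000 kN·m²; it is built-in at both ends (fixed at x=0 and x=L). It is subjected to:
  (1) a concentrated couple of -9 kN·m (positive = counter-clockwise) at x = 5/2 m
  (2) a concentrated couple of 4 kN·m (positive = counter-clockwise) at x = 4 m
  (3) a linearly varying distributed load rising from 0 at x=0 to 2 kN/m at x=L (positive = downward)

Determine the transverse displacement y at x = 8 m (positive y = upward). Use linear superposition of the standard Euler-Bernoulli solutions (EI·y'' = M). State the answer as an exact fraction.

Load 1 — applied couple M₀=-9 kN·m at a=5/2 m (b=L-a=15/2):
  y_1 = (R_Ax³/6 - M_Ax²/2 - M₀(x-a)²/2)/EI  [x>a] with R_A=-81/80, M_A=27/16 = ((-81/80)·8³/6 - (27/16)·8²/2 - (-9)·(8-(5/2))²/2)/20000 = -171/800000 m
Load 2 — applied couple M₀=4 kN·m at a=4 m (b=L-a=6):
  y_2 = (R_Ax³/6 - M_Ax²/2 - M₀(x-a)²/2)/EI  [x>a] with R_A=72/125, M_A=12/25 = ((72/125)·8³/6 - (12/25)·8²/2 - 4·(8-4)²/2)/20000 = 7/78125 m
Load 3 — triangular load w₀=2 kN/m (0→w₀ over full span):
  y_3 = -w₀x²(L-x)²(x+2L)/(120LEI) = -2·8²·(10-8)²·(8+2·10)/(120·10·20000) = -28/46875 m
Superposition: y = Σ y_i = -43289/60000000 m ≈ -0.000721 m

y(8) = -43289/60000000 m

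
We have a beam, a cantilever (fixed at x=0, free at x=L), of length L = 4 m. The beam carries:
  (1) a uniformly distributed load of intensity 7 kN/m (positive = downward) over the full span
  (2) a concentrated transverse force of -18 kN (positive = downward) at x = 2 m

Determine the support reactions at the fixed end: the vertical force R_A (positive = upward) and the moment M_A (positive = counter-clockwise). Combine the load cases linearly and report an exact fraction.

R_A = 10 kN, M_A = 20 kN·m

Load 1 — uniform load w=7 kN/m over full span:
  R_A = wL = 7·4 = 28 kN
  M_A = wL²/2 = 7·4²/2 = 56 kN·m
Load 2 — point force P=-18 kN at a=2 m (b=L-a=2):
  R_A = P = (-18) = -18 kN
  M_A = Pa = (-18)·2 = -36 kN·m
Superposition: R_A = 10 kN, M_A = 20 kN·m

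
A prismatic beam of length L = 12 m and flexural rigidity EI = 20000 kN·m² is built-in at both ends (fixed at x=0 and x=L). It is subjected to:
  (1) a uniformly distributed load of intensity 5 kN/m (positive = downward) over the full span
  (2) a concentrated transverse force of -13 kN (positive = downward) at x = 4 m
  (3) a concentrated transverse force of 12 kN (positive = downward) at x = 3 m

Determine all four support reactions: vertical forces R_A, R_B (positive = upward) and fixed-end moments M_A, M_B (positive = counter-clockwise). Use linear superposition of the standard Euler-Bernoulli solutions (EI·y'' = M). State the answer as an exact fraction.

R_A = 6587/216 kN, M_A = 2057/36 kN·m, R_B = 6157/216 kN, M_B = -1987/36 kN·m

Load 1 — uniform load w=5 kN/m over full span:
  R_A = wL/2 = 5·12/2 = 30 kN
  M_A = wL²/12 = 5·12²/12 = 60 kN·m
  R_B = wL/2 = 5·12/2 = 30 kN
  M_B = -wL²/12 = -5·12²/12 = -60 kN·m
Load 2 — point force P=-13 kN at a=4 m (b=L-a=8):
  R_A = Pb²(3a+b)/L³ = (-13)·8²·(3·4+8)/12³ = -260/27 kN
  M_A = Pab²/L² = (-13)·4·8²/12² = -208/9 kN·m
  R_B = Pa²(a+3b)/L³ = (-13)·4²·(4+3·8)/12³ = -91/27 kN
  M_B = -Pa²b/L² = -(-13)·4²·8/12² = 104/9 kN·m
Load 3 — point force P=12 kN at a=3 m (b=L-a=9):
  R_A = Pb²(3a+b)/L³ = 12·9²·(3·3+9)/12³ = 81/8 kN
  M_A = Pab²/L² = 12·3·9²/12² = 81/4 kN·m
  R_B = Pa²(a+3b)/L³ = 12·3²·(3+3·9)/12³ = 15/8 kN
  M_B = -Pa²b/L² = -12·3²·9/12² = -27/4 kN·m
Superposition: R_A = 6587/216 kN, M_A = 2057/36 kN·m, R_B = 6157/216 kN, M_B = -1987/36 kN·m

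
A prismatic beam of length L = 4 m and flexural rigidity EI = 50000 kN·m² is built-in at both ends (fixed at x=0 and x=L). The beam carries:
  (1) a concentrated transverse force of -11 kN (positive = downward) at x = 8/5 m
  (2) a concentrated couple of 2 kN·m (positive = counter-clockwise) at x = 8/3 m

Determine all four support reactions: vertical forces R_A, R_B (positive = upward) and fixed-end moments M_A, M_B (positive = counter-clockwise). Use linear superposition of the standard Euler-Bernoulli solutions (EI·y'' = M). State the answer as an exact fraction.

R_A = -2423/375 kN, M_A = -2126/375 kN·m, R_B = -1702/375 kN, M_B = 528/125 kN·m

Load 1 — point force P=-11 kN at a=8/5 m (b=L-a=12/5):
  R_A = Pb²(3a+b)/L³ = (-11)·(12/5)²·(3·(8/5)+(12/5))/4³ = -891/125 kN
  M_A = Pab²/L² = (-11)·(8/5)·(12/5)²/4² = -792/125 kN·m
  R_B = Pa²(a+3b)/L³ = (-11)·(8/5)²·((8/5)+3·(12/5))/4³ = -484/125 kN
  M_B = -Pa²b/L² = -(-11)·(8/5)²·(12/5)/4² = 528/125 kN·m
Load 2 — applied couple M₀=2 kN·m at a=8/3 m (b=L-a=4/3):
  R_A = 6M₀ab/L³ = 6·2·(8/3)·(4/3)/4³ = 2/3 kN
  M_A = M₀b(2a-b)/L² = 2·(4/3)·(2·(8/3)-(4/3))/4² = 2/3 kN·m
  R_B = -6M₀ab/L³ = -6·2·(8/3)·(4/3)/4³ = -2/3 kN
  M_B = M₀a(2b-a)/L² = 2·(8/3)·(2·(4/3)-(8/3))/4² = 0 kN·m
Superposition: R_A = -2423/375 kN, M_A = -2126/375 kN·m, R_B = -1702/375 kN, M_B = 528/125 kN·m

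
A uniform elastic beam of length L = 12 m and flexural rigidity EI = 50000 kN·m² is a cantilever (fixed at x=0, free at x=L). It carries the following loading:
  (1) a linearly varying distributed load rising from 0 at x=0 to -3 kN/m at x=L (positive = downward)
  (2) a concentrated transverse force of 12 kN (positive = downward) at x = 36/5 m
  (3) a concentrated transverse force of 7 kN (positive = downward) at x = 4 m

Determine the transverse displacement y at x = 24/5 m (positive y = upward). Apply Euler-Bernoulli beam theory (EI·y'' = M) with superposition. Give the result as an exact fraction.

y(24/5) = 1066802/146484375 m

Load 1 — triangular load w₀=-3 kN/m (0→w₀ over full span):
  y_1 = (w₀Lx³/12-w₀L²x²/6-w₀x⁵/(120L))/EI = ((-3)·12·(24/5)³/12-(-3)·12²·(24/5)²/6-(-3)·(24/5)⁵/(120·12))/50000 = 1301184/48828125 m
Load 2 — point force P=12 kN at a=36/5 m (b=L-a=24/5):
  y_2 = -Px²(3a-x)/(6EI)  [x≤a] = -12·(24/5)²·(3·(36/5)-(24/5))/(6·50000) = -6048/390625 m
Load 3 — point force P=7 kN at a=4 m (b=L-a=8):
  y_3 = -Pa²(3x-a)/(6EI)  [x>a] = -7·4²·(3·(24/5)-4)/(6·50000) = -182/46875 m
Superposition: y = Σ y_i = 1066802/146484375 m ≈ 0.007283 m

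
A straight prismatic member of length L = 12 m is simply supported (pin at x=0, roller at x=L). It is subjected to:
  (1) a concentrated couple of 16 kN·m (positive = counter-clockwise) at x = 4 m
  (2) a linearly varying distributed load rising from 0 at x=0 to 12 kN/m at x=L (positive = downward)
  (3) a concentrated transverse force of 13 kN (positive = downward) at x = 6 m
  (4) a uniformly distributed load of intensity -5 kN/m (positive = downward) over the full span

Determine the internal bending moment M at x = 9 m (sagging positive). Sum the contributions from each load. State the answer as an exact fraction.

M(9) = 85/2 kN·m

Load 1 — applied couple M₀=16 kN·m at a=4 m (b=L-a=8):
  M_1 = M₀x/L - M₀  [x>a] = 16·9/12 - 16 = -4 kN·m
Load 2 — triangular load w₀=12 kN/m (0→w₀ over full span):
  M_2 = w₀Lx/6 - w₀x³/(6L) = 12·12·9/6 - 12·9³/(6·12) = 189/2 kN·m
Load 3 — point force P=13 kN at a=6 m (b=L-a=6):
  M_3 = Pa(L-x)/L  [x>a] = 13·6·(12-9)/12 = 39/2 kN·m
Load 4 — uniform load w=-5 kN/m over full span:
  M_4 = wx(L-x)/2 = (-5)·9·(12-9)/2 = -135/2 kN·m
Superposition: M = Σ M_i = 85/2 kN·m ≈ 42.500000 kN·m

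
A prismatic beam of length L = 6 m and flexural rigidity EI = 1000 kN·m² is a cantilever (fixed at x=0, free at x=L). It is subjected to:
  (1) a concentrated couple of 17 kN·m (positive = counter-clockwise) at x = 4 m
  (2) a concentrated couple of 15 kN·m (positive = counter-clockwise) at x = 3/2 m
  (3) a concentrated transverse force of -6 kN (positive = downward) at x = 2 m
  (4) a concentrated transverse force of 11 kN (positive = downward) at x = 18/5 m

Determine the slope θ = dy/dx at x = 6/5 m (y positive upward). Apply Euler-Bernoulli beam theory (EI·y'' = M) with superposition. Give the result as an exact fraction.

Load 1 — applied couple M₀=17 kN·m at a=4 m (b=L-a=2):
  θ_1 = M₀x/EI  [x≤a] = 17·(6/5)/1000 = 51/2500 rad
Load 2 — applied couple M₀=15 kN·m at a=3/2 m (b=L-a=9/2):
  θ_2 = M₀x/EI  [x≤a] = 15·(6/5)/1000 = 9/500 rad
Load 3 — point force P=-6 kN at a=2 m (b=L-a=4):
  θ_3 = -Px(2a-x)/(2EI)  [x≤a] = -(-6)·(6/5)·(2·2-(6/5))/(2·1000) = 63/6250 rad
Load 4 — point force P=11 kN at a=18/5 m (b=L-a=12/5):
  θ_4 = -Px(2a-x)/(2EI)  [x≤a] = -11·(6/5)·(2·(18/5)-(6/5))/(2·1000) = -99/2500 rad
Superposition: θ = Σ θ_i = 111/12500 rad ≈ 0.008880 rad

θ(6/5) = 111/12500 rad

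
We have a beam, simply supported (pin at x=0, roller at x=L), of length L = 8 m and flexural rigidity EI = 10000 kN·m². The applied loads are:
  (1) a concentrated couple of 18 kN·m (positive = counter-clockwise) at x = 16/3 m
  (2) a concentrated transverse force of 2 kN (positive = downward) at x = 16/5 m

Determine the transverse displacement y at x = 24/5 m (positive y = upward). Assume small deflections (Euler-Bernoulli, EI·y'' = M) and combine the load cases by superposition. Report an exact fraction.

Load 1 — applied couple M₀=18 kN·m at a=16/3 m (b=L-a=8/3):
  y_1 = (M₀x³/(6L)+C₁x)/EI  [x≤a] with C₁=M₀(3b²-L²)/(6L)=-16 = (18·(24/5)³/(6·8)+(-16)·(24/5))/10000 = -276/78125 m
Load 2 — point force P=2 kN at a=16/5 m (b=L-a=24/5):
  y_2 = -Pa(L-x)(2Lx-a²-x²)/(6LEI)  [x>a] = -2·(16/5)·(8-(24/5))·(2·8·(24/5)-(16/5)²-(24/5)²)/(6·8·10000) = -2176/1171875 m
Superposition: y = Σ y_i = -6316/1171875 m ≈ -0.005390 m

y(24/5) = -6316/1171875 m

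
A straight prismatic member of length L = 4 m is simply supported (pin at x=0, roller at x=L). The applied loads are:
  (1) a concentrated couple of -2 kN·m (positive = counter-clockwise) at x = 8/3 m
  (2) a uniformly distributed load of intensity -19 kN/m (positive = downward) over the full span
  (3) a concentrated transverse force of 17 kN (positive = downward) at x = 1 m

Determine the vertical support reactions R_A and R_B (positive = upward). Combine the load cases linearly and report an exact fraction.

R_A = -103/4 kN, R_B = -133/4 kN

Load 1 — applied couple M₀=-2 kN·m at a=8/3 m (b=L-a=4/3):
  R_A = M₀/L = (-2)/4 = -1/2 kN
  R_B = -M₀/L = -(-2)/4 = 1/2 kN
Load 2 — uniform load w=-19 kN/m over full span:
  R_A = wL/2 = (-19)·4/2 = -38 kN
  R_B = wL/2 = (-19)·4/2 = -38 kN
Load 3 — point force P=17 kN at a=1 m (b=L-a=3):
  R_A = Pb/L = 17·3/4 = 51/4 kN
  R_B = Pa/L = 17·1/4 = 17/4 kN
Superposition: R_A = -103/4 kN, R_B = -133/4 kN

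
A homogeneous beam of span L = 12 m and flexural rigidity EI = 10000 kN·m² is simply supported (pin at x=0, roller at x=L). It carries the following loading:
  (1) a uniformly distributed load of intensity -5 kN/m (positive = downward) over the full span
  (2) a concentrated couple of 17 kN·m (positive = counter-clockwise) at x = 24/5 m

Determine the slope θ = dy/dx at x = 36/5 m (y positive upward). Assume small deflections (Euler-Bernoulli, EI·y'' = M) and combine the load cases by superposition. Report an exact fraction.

θ(36/5) = -1349/125000 rad

Load 1 — uniform load w=-5 kN/m over full span:
  θ_1 = -w(L³-6Lx²+4x³)/(24EI) = -(-5)·(12³-6·12·(36/5)²+4·(36/5)³)/(24·10000) = -333/31250 rad
Load 2 — applied couple M₀=17 kN·m at a=24/5 m (b=L-a=36/5):
  θ_2 = (M₀x²/(2L)-M₀(x-a)+C₁)/EI  [x>a] with C₁=M₀(3b²-L²)/(6L)=68/25 = (17·(36/5)²/(2·12)-17·((36/5)-(24/5))+(68/25))/10000 = -17/125000 rad
Superposition: θ = Σ θ_i = -1349/125000 rad ≈ -0.010792 rad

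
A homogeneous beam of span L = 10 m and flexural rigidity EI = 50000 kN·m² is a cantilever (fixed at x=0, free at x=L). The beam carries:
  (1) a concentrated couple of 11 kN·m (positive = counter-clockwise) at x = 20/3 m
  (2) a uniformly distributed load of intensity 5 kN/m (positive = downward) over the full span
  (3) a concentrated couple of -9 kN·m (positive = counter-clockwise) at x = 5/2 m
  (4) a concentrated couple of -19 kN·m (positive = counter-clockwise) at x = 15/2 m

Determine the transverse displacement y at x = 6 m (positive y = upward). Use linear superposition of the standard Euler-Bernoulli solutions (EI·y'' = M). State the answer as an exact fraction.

y(6) = -25767/400000 m

Load 1 — applied couple M₀=11 kN·m at a=20/3 m (b=L-a=10/3):
  y_1 = M₀x²/(2EI)  [x≤a] = 11·6²/(2·50000) = 99/25000 m
Load 2 — uniform load w=5 kN/m over full span:
  y_2 = -wx²(x²-4Lx+6L²)/(24EI) = -5·6²·(6²-4·10·6+6·10²)/(24·50000) = -297/5000 m
Load 3 — applied couple M₀=-9 kN·m at a=5/2 m (b=L-a=15/2):
  y_3 = M₀a(2x-a)/(2EI)  [x>a] = (-9)·(5/2)·(2·6-(5/2))/(2·50000) = -171/80000 m
Load 4 — applied couple M₀=-19 kN·m at a=15/2 m (b=L-a=5/2):
  y_4 = M₀x²/(2EI)  [x≤a] = (-19)·6²/(2·50000) = -171/25000 m
Superposition: y = Σ y_i = -25767/400000 m ≈ -0.064418 m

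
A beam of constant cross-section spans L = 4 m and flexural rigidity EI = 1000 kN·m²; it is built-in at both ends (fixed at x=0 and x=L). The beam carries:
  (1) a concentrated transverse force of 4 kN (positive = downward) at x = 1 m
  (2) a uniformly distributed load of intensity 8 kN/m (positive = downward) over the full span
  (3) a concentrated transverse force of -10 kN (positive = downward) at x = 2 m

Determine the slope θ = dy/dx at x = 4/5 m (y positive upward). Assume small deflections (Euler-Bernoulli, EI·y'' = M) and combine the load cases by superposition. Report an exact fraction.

θ(4/5) = -151/62500 rad

Load 1 — point force P=4 kN at a=1 m (b=L-a=3):
  θ_1 = -Pb²x(2aL-(3a+b)x)/(2L³EI)  [x≤a] = -4·3²·(4/5)·(2·1·4-(3·1+3)·(4/5))/(2·4³·1000) = -9/12500 rad
Load 2 — uniform load w=8 kN/m over full span:
  θ_2 = -wx(L-x)(L-2x)/(12EI) = -8·(4/5)·(4-(4/5))·(4-2·(4/5))/(12·1000) = -64/15625 rad
Load 3 — point force P=-10 kN at a=2 m (b=L-a=2):
  θ_3 = -Pb²x(2aL-(3a+b)x)/(2L³EI)  [x≤a] = -(-10)·2²·(4/5)·(2·2·4-(3·2+2)·(4/5))/(2·4³·1000) = 3/1250 rad
Superposition: θ = Σ θ_i = -151/62500 rad ≈ -0.002416 rad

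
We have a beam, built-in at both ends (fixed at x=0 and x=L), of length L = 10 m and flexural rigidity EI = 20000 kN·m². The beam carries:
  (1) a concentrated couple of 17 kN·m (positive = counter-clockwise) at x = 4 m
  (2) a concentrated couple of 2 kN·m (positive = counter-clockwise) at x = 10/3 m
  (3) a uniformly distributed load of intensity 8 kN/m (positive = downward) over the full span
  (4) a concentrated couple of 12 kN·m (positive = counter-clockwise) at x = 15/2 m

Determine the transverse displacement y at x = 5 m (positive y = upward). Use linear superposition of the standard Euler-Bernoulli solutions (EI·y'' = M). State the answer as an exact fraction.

Load 1 — applied couple M₀=17 kN·m at a=4 m (b=L-a=6):
  y_1 = (R_Ax³/6 - M_Ax²/2 - M₀(x-a)²/2)/EI  [x>a] with R_A=306/125, M_A=51/25 = ((306/125)·5³/6 - (51/25)·5²/2 - 17·(5-4)²/2)/20000 = 17/20000 m
Load 2 — applied couple M₀=2 kN·m at a=10/3 m (b=L-a=20/3):
  y_2 = (R_Ax³/6 - M_Ax²/2 - M₀(x-a)²/2)/EI  [x>a] with R_A=4/15, M_A=0 = ((4/15)·5³/6 - 0·5²/2 - 2·(5-(10/3))²/2)/20000 = 1/7200 m
Load 3 — uniform load w=8 kN/m over full span:
  y_3 = -wx²(L-x)²/(24EI) = -8·5²·(10-5)²/(24·20000) = -1/96 m
Load 4 — applied couple M₀=12 kN·m at a=15/2 m (b=L-a=5/2):
  y_4 = (R_Ax³/6 - M_Ax²/2)/EI  [x≤a] with R_A=27/20, M_A=15/4 = ((27/20)·5³/6 - (15/4)·5²/2)/20000 = -3/3200 m
Superposition: y = Σ y_i = -7463/720000 m ≈ -0.010365 m

y(5) = -7463/720000 m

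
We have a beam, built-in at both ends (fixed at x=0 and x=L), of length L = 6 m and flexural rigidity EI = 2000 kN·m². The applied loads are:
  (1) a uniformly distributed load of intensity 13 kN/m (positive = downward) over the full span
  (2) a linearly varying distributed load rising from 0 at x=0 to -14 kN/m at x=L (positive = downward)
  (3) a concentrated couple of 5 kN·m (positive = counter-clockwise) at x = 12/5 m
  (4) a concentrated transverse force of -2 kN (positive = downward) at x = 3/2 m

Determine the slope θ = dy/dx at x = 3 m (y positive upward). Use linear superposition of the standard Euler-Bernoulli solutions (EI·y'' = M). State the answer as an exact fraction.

θ(3) = 303/320000 rad

Load 1 — uniform load w=13 kN/m over full span:
  θ_1 = -wx(L-x)(L-2x)/(12EI) = -13·3·(6-3)·(6-2·3)/(12·2000) = 0 rad
Load 2 — triangular load w₀=-14 kN/m (0→w₀ over full span):
  θ_2 = -w₀(2x(L-x)(L-2x)(x+2L)+x²(L-x)²)/(120LEI) = -(-14)·(2·3·(6-3)·(6-2·3)·(3+2·6)+3²·(6-3)²)/(120·6·2000) = 63/80000 rad
Load 3 — applied couple M₀=5 kN·m at a=12/5 m (b=L-a=18/5):
  θ_3 = (R_Ax²/2 - M_Ax - M₀(x-a))/EI  [x>a] with R_A=6/5, M_A=3/5 = ((6/5)·3²/2 - (3/5)·3 - 5·(3-(12/5)))/2000 = 3/10000 rad
Load 4 — point force P=-2 kN at a=3/2 m (b=L-a=9/2):
  θ_4 = Pa²(L-x)(2bL-(3b+a)(L-x))/(2L³EI)  [x>a] = (-2)·(3/2)²·(6-3)·(2·(9/2)·6-(3·(9/2)+(3/2))·(6-3))/(2·6³·2000) = -9/64000 rad
Superposition: θ = Σ θ_i = 303/320000 rad ≈ 0.000947 rad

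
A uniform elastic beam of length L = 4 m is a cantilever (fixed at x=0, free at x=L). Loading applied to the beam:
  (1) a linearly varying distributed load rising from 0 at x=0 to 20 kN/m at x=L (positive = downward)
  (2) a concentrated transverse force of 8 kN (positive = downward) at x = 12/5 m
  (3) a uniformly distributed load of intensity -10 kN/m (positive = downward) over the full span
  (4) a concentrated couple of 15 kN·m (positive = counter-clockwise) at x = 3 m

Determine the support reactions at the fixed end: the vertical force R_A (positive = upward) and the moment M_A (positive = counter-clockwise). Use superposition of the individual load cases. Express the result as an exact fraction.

Load 1 — triangular load w₀=20 kN/m (0→w₀ over full span):
  R_A = w₀L/2 = 20·4/2 = 40 kN
  M_A = w₀L²/3 = 20·4²/3 = 320/3 kN·m
Load 2 — point force P=8 kN at a=12/5 m (b=L-a=8/5):
  R_A = P = 8 kN
  M_A = Pa = 8·(12/5) = 96/5 kN·m
Load 3 — uniform load w=-10 kN/m over full span:
  R_A = wL = (-10)·4 = -40 kN
  M_A = wL²/2 = (-10)·4²/2 = -80 kN·m
Load 4 — applied couple M₀=15 kN·m at a=3 m (b=L-a=1):
  R_A = 0 kN
  M_A = -M₀ = -15 kN·m
Superposition: R_A = 8 kN, M_A = 463/15 kN·m

R_A = 8 kN, M_A = 463/15 kN·m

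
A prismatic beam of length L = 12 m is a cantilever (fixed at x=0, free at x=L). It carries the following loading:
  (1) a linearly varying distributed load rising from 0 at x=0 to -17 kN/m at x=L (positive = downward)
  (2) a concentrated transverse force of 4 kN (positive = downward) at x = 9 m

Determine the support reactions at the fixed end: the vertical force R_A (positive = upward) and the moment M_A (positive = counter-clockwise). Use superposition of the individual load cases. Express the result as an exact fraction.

Load 1 — triangular load w₀=-17 kN/m (0→w₀ over full span):
  R_A = w₀L/2 = (-17)·12/2 = -102 kN
  M_A = w₀L²/3 = (-17)·12²/3 = -816 kN·m
Load 2 — point force P=4 kN at a=9 m (b=L-a=3):
  R_A = P = 4 kN
  M_A = Pa = 4·9 = 36 kN·m
Superposition: R_A = -98 kN, M_A = -780 kN·m

R_A = -98 kN, M_A = -780 kN·m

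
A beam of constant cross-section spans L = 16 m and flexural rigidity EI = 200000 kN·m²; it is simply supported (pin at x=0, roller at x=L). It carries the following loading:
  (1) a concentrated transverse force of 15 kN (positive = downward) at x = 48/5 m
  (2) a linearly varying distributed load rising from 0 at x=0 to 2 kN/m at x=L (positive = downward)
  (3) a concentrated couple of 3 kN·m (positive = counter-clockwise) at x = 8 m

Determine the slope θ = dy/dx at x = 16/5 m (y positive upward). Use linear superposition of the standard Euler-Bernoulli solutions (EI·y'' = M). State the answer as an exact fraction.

Load 1 — point force P=15 kN at a=48/5 m (b=L-a=32/5):
  θ_1 = -Pb(L²-b²-3x²)/(6LEI)  [x≤a] = -15·(32/5)·(16²-(32/5)²-3·(16/5)²)/(6·16·200000) = -72/78125 rad
Load 2 — triangular load w₀=2 kN/m (0→w₀ over full span):
  θ_2 = -w₀(7L⁴-30L²x²+15x⁴)/(360LEI) = -2·(7·16⁴-30·16²·(16/5)²+15·(16/5)⁴)/(360·16·200000) = -11648/17578125 rad
Load 3 — applied couple M₀=3 kN·m at a=8 m (b=L-a=8):
  θ_3 = (M₀x²/(2L)+C₁)/EI  [x≤a] with C₁=M₀(3b²-L²)/(6L)=-2 = (3·(16/5)²/(2·16)+(-2))/200000 = -13/2500000 rad
Superposition: θ = Σ θ_i = -894061/562500000 rad ≈ -0.001589 rad

θ(16/5) = -894061/562500000 rad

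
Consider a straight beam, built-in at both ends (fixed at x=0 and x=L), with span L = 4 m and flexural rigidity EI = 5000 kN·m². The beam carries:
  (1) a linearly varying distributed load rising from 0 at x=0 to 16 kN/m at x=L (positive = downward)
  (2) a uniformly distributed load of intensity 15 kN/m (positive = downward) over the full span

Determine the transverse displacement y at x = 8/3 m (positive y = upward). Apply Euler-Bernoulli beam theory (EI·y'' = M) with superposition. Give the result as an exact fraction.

Load 1 — triangular load w₀=16 kN/m (0→w₀ over full span):
  y_1 = -w₀x²(L-x)²(x+2L)/(120LEI) = -16·(8/3)²·(4-(8/3))²·((8/3)+2·4)/(120·4·5000) = -2048/2278125 m
Load 2 — uniform load w=15 kN/m over full span:
  y_2 = -wx²(L-x)²/(24EI) = -15·(8/3)²·(4-(8/3))²/(24·5000) = -16/10125 m
Superposition: y = Σ y_i = -5648/2278125 m ≈ -0.002479 m

y(8/3) = -5648/2278125 m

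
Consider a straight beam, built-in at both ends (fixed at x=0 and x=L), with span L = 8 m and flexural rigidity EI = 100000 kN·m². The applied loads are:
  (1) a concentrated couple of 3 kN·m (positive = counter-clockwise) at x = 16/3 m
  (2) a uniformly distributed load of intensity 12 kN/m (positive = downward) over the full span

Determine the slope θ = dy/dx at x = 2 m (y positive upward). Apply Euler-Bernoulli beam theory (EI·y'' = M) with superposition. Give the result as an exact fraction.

Load 1 — applied couple M₀=3 kN·m at a=16/3 m (b=L-a=8/3):
  θ_1 = (R_Ax²/2 - M_Ax)/EI  [x≤a] with R_A=1/2, M_A=1 = ((1/2)·2²/2 - 1·2)/100000 = -1/100000 rad
Load 2 — uniform load w=12 kN/m over full span:
  θ_2 = -wx(L-x)(L-2x)/(12EI) = -12·2·(8-2)·(8-2·2)/(12·100000) = -3/6250 rad
Superposition: θ = Σ θ_i = -49/100000 rad ≈ -0.000490 rad

θ(2) = -49/100000 rad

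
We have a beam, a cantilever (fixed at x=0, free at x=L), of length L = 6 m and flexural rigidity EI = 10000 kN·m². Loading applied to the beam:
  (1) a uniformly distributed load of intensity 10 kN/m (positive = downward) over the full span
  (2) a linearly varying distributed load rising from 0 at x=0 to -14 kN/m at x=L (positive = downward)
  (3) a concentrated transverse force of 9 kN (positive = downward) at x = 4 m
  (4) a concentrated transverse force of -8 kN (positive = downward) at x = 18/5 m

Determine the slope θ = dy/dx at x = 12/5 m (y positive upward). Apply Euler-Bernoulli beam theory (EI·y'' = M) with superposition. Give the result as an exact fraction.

θ(12/5) = -873/781250 rad

Load 1 — uniform load w=10 kN/m over full span:
  θ_1 = -wx(x²-3Lx+3L²)/(6EI) = -10·(12/5)·((12/5)²-3·6·(12/5)+3·6²)/(6·10000) = -441/15625 rad
Load 2 — triangular load w₀=-14 kN/m (0→w₀ over full span):
  θ_2 = (w₀Lx²/4-w₀L²x/3-w₀x⁴/(24L))/EI = ((-14)·6·(12/5)²/4-(-14)·6²·(12/5)/3-(-14)·(12/5)⁴/(24·6))/10000 = 11151/390625 rad
Load 3 — point force P=9 kN at a=4 m (b=L-a=2):
  θ_3 = -Px(2a-x)/(2EI)  [x≤a] = -9·(12/5)·(2·4-(12/5))/(2·10000) = -189/31250 rad
Load 4 — point force P=-8 kN at a=18/5 m (b=L-a=12/5):
  θ_4 = -Px(2a-x)/(2EI)  [x≤a] = -(-8)·(12/5)·(2·(18/5)-(12/5))/(2·10000) = 72/15625 rad
Superposition: θ = Σ θ_i = -873/781250 rad ≈ -0.001117 rad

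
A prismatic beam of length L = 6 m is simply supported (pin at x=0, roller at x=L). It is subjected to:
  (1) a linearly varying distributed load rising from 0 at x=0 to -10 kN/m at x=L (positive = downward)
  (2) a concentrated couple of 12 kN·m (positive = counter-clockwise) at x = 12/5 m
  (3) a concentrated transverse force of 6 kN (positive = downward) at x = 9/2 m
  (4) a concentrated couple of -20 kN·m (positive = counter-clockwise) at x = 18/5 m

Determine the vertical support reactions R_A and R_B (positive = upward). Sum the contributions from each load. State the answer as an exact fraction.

R_A = -59/6 kN, R_B = -85/6 kN

Load 1 — triangular load w₀=-10 kN/m (0→w₀ over full span):
  R_A = w₀L/6 = (-10)·6/6 = -10 kN
  R_B = w₀L/3 = (-10)·6/3 = -20 kN
Load 2 — applied couple M₀=12 kN·m at a=12/5 m (b=L-a=18/5):
  R_A = M₀/L = 12/6 = 2 kN
  R_B = -M₀/L = -12/6 = -2 kN
Load 3 — point force P=6 kN at a=9/2 m (b=L-a=3/2):
  R_A = Pb/L = 6·(3/2)/6 = 3/2 kN
  R_B = Pa/L = 6·(9/2)/6 = 9/2 kN
Load 4 — applied couple M₀=-20 kN·m at a=18/5 m (b=L-a=12/5):
  R_A = M₀/L = (-20)/6 = -10/3 kN
  R_B = -M₀/L = -(-20)/6 = 10/3 kN
Superposition: R_A = -59/6 kN, R_B = -85/6 kN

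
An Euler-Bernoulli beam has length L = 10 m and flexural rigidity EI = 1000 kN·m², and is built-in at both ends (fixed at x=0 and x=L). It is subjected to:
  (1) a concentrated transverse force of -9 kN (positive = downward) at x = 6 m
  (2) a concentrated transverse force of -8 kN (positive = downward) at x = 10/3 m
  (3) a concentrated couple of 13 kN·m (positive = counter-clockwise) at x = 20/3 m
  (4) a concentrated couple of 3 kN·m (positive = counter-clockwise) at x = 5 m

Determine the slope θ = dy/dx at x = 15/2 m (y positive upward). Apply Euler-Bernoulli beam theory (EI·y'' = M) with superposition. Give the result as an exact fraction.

θ(15/2) = -8429/480000 rad

Load 1 — point force P=-9 kN at a=6 m (b=L-a=4):
  θ_1 = Pa²(L-x)(2bL-(3b+a)(L-x))/(2L³EI)  [x>a] = (-9)·6²·(10-(15/2))·(2·4·10-(3·4+6)·(10-(15/2)))/(2·10³·1000) = -567/40000 rad
Load 2 — point force P=-8 kN at a=10/3 m (b=L-a=20/3):
  θ_2 = Pa²(L-x)(2bL-(3b+a)(L-x))/(2L³EI)  [x>a] = (-8)·(10/3)²·(10-(15/2))·(2·(20/3)·10-(3·(20/3)+(10/3))·(10-(15/2)))/(2·10³·1000) = -1/120 rad
Load 3 — applied couple M₀=13 kN·m at a=20/3 m (b=L-a=10/3):
  θ_3 = (R_Ax²/2 - M_Ax - M₀(x-a))/EI  [x>a] with R_A=26/15, M_A=13/3 = ((26/15)·(15/2)²/2 - (13/3)·(15/2) - 13·((15/2)-(20/3)))/1000 = 13/2400 rad
Load 4 — applied couple M₀=3 kN·m at a=5 m (b=L-a=5):
  θ_4 = (R_Ax²/2 - M_Ax - M₀(x-a))/EI  [x>a] with R_A=9/20, M_A=3/4 = ((9/20)·(15/2)²/2 - (3/4)·(15/2) - 3·((15/2)-5))/1000 = -3/6400 rad
Superposition: θ = Σ θ_i = -8429/480000 rad ≈ -0.017560 rad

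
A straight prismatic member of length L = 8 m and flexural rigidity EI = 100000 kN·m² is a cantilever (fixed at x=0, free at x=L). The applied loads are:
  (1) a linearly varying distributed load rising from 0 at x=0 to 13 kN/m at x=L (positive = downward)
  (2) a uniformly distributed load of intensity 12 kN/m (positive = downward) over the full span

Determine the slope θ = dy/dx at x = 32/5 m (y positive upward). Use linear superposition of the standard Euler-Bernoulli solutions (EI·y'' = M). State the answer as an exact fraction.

θ(32/5) = -107776/5859375 rad

Load 1 — triangular load w₀=13 kN/m (0→w₀ over full span):
  θ_1 = (w₀Lx²/4-w₀L²x/3-w₀x⁴/(24L))/EI = (13·8·(32/5)²/4-13·8²·(32/5)/3-13·(32/5)⁴/(24·8))/100000 = -48256/5859375 rad
Load 2 — uniform load w=12 kN/m over full span:
  θ_2 = -wx(x²-3Lx+3L²)/(6EI) = -12·(32/5)·((32/5)²-3·8·(32/5)+3·8²)/(6·100000) = -3968/390625 rad
Superposition: θ = Σ θ_i = -107776/5859375 rad ≈ -0.018394 rad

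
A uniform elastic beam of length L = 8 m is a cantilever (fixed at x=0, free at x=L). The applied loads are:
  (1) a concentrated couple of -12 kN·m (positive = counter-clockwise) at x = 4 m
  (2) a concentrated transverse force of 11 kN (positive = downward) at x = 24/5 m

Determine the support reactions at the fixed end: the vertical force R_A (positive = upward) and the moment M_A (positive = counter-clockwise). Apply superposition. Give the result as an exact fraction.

Load 1 — applied couple M₀=-12 kN·m at a=4 m (b=L-a=4):
  R_A = 0 kN
  M_A = -M₀ = -(-12) = 12 kN·m
Load 2 — point force P=11 kN at a=24/5 m (b=L-a=16/5):
  R_A = P = 11 kN
  M_A = Pa = 11·(24/5) = 264/5 kN·m
Superposition: R_A = 11 kN, M_A = 324/5 kN·m

R_A = 11 kN, M_A = 324/5 kN·m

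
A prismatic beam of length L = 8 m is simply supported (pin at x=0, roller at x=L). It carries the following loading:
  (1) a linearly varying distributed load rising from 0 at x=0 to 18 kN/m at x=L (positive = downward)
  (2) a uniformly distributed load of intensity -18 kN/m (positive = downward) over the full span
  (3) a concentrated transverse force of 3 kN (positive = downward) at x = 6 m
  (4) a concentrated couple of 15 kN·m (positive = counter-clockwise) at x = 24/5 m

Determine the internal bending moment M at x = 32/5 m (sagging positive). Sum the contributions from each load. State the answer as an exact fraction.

M(32/5) = -4533/125 kN·m

Load 1 — triangular load w₀=18 kN/m (0→w₀ over full span):
  M_1 = w₀Lx/6 - w₀x³/(6L) = 18·8·(32/5)/6 - 18·(32/5)³/(6·8) = 6912/125 kN·m
Load 2 — uniform load w=-18 kN/m over full span:
  M_2 = wx(L-x)/2 = (-18)·(32/5)·(8-(32/5))/2 = -2304/25 kN·m
Load 3 — point force P=3 kN at a=6 m (b=L-a=2):
  M_3 = Pa(L-x)/L  [x>a] = 3·6·(8-(32/5))/8 = 18/5 kN·m
Load 4 — applied couple M₀=15 kN·m at a=24/5 m (b=L-a=16/5):
  M_4 = M₀x/L - M₀  [x>a] = 15·(32/5)/8 - 15 = -3 kN·m
Superposition: M = Σ M_i = -4533/125 kN·m ≈ -36.264000 kN·m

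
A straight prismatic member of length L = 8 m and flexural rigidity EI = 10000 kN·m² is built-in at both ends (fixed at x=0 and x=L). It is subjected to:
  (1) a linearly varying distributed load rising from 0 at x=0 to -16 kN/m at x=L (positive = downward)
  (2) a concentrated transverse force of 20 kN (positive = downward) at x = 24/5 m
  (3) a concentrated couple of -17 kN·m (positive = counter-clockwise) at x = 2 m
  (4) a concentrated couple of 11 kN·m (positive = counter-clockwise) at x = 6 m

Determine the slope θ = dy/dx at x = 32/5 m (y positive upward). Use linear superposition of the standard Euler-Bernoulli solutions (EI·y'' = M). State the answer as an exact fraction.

θ(32/5) = -371/937500 rad

Load 1 — triangular load w₀=-16 kN/m (0→w₀ over full span):
  θ_1 = -w₀(2x(L-x)(L-2x)(x+2L)+x²(L-x)²)/(120LEI) = -(-16)·(2·(32/5)·(8-(32/5))·(8-2·(32/5))·((32/5)+2·8)+(32/5)²·(8-(32/5))²)/(120·8·10000) = -4096/1171875 rad
Load 2 — point force P=20 kN at a=24/5 m (b=L-a=16/5):
  θ_2 = Pa²(L-x)(2bL-(3b+a)(L-x))/(2L³EI)  [x>a] = 20·(24/5)²·(8-(32/5))·(2·(16/5)·8-(3·(16/5)+(24/5))·(8-(32/5)))/(2·8³·10000) = 792/390625 rad
Load 3 — applied couple M₀=-17 kN·m at a=2 m (b=L-a=6):
  θ_3 = (R_Ax²/2 - M_Ax - M₀(x-a))/EI  [x>a] with R_A=-153/64, M_A=51/16 = ((-153/64)·(32/5)²/2 - (51/16)·(32/5) - (-17)·((32/5)-2))/10000 = 17/31250 rad
Load 4 — applied couple M₀=11 kN·m at a=6 m (b=L-a=2):
  θ_4 = (R_Ax²/2 - M_Ax - M₀(x-a))/EI  [x>a] with R_A=99/64, M_A=55/16 = ((99/64)·(32/5)²/2 - (55/16)·(32/5) - 11·((32/5)-6))/10000 = 33/62500 rad
Superposition: θ = Σ θ_i = -371/937500 rad ≈ -0.000396 rad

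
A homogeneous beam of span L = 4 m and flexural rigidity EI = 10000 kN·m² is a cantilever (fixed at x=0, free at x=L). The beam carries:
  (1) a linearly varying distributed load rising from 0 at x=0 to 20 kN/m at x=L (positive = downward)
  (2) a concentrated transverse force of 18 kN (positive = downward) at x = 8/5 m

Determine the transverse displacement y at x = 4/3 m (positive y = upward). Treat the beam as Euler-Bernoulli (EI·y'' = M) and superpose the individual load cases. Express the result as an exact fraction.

Load 1 — triangular load w₀=20 kN/m (0→w₀ over full span):
  y_1 = (w₀Lx³/12-w₀L²x²/6-w₀x⁵/(120L))/EI = (20·4·(4/3)³/12-20·4²·(4/3)²/6-20·(4/3)⁵/(120·4))/10000 = -3608/455625 m
Load 2 — point force P=18 kN at a=8/5 m (b=L-a=12/5):
  y_2 = -Px²(3a-x)/(6EI)  [x≤a] = -18·(4/3)²·(3·(8/5)-(4/3))/(6·10000) = -52/28125 m
Superposition: y = Σ y_i = -22252/2278125 m ≈ -0.009768 m

y(4/3) = -22252/2278125 m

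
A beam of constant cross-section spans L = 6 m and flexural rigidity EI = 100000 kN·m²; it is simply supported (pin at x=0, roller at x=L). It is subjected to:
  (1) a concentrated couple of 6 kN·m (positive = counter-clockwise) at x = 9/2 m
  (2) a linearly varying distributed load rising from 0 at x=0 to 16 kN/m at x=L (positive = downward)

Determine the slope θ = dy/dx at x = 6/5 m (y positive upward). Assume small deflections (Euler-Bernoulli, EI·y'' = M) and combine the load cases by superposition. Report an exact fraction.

θ(6/5) = -300327/500000000 rad

Load 1 — applied couple M₀=6 kN·m at a=9/2 m (b=L-a=3/2):
  θ_1 = (M₀x²/(2L)+C₁)/EI  [x≤a] with C₁=M₀(3b²-L²)/(6L)=-39/8 = (6·(6/5)²/(2·6)+(-39/8))/100000 = -831/20000000 rad
Load 2 — triangular load w₀=16 kN/m (0→w₀ over full span):
  θ_2 = -w₀(7L⁴-30L²x²+15x⁴)/(360LEI) = -16·(7·6⁴-30·6²·(6/5)²+15·(6/5)⁴)/(360·6·100000) = -1092/1953125 rad
Superposition: θ = Σ θ_i = -300327/500000000 rad ≈ -0.000601 rad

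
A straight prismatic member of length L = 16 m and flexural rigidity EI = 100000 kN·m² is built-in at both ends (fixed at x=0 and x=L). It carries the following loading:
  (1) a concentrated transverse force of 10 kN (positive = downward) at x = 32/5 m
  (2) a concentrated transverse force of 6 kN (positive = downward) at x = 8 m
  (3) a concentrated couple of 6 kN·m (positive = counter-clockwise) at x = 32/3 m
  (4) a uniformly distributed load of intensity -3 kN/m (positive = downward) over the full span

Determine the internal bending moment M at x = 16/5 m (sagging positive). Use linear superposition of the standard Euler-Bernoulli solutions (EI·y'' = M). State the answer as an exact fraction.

M(16/5) = -318/125 kN·m

Load 1 — point force P=10 kN at a=32/5 m (b=L-a=48/5):
  M_1 = Pb²(3a+b)x/L³ - Pab²/L²  [x≤a] = 10·(48/5)²·(3·(32/5)+(48/5))·(16/5)/16³ - 10·(32/5)·(48/5)²/16² = -288/125 kN·m
Load 2 — point force P=6 kN at a=8 m (b=L-a=8):
  M_2 = Pb²(3a+b)x/L³ - Pab²/L²  [x≤a] = 6·8²·(3·8+8)·(16/5)/16³ - 6·8·8²/16² = -12/5 kN·m
Load 3 — applied couple M₀=6 kN·m at a=32/3 m (b=L-a=16/3):
  M_3 = R_Ax - M_A  [x≤a] with R_A=1/2, M_A=2 = (1/2)·(16/5) - 2 = -2/5 kN·m
Load 4 — uniform load w=-3 kN/m over full span:
  M_4 = wLx/2 - wL²/12 - wx²/2 = (-3)·16·(16/5)/2 - (-3)·16²/12 - (-3)·(16/5)²/2 = 64/25 kN·m
Superposition: M = Σ M_i = -318/125 kN·m ≈ -2.544000 kN·m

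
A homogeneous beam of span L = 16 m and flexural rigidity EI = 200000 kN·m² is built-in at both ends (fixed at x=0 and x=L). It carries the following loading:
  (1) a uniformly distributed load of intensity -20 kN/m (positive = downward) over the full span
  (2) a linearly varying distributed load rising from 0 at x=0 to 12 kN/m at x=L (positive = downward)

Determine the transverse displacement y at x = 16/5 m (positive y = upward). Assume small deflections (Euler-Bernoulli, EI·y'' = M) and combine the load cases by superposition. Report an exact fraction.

Load 1 — uniform load w=-20 kN/m over full span:
  y_1 = -wx²(L-x)²/(24EI) = -(-20)·(16/5)²·(16-(16/5))²/(24·200000) = 8192/1171875 m
Load 2 — triangular load w₀=12 kN/m (0→w₀ over full span):
  y_2 = -w₀x²(L-x)²(x+2L)/(120LEI) = -12·(16/5)²·(16-(16/5))²·((16/5)+2·16)/(120·16·200000) = -90112/48828125 m
Superposition: y = Σ y_i = 753664/146484375 m ≈ 0.005145 m

y(16/5) = 753664/146484375 m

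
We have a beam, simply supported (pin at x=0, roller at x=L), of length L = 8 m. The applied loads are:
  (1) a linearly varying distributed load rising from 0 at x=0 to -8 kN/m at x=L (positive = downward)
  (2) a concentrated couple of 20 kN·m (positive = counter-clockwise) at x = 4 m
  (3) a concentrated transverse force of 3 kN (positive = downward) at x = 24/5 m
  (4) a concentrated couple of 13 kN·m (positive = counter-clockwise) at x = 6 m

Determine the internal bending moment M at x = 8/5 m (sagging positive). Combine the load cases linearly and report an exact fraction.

M(8/5) = -983/125 kN·m

Load 1 — triangular load w₀=-8 kN/m (0→w₀ over full span):
  M_1 = w₀Lx/6 - w₀x³/(6L) = (-8)·8·(8/5)/6 - (-8)·(8/5)³/(6·8) = -2048/125 kN·m
Load 2 — applied couple M₀=20 kN·m at a=4 m (b=L-a=4):
  M_2 = M₀x/L  [x≤a] = 20·(8/5)/8 = 4 kN·m
Load 3 — point force P=3 kN at a=24/5 m (b=L-a=16/5):
  M_3 = Pbx/L  [x≤a] = 3·(16/5)·(8/5)/8 = 48/25 kN·m
Load 4 — applied couple M₀=13 kN·m at a=6 m (b=L-a=2):
  M_4 = M₀x/L  [x≤a] = 13·(8/5)/8 = 13/5 kN·m
Superposition: M = Σ M_i = -983/125 kN·m ≈ -7.864000 kN·m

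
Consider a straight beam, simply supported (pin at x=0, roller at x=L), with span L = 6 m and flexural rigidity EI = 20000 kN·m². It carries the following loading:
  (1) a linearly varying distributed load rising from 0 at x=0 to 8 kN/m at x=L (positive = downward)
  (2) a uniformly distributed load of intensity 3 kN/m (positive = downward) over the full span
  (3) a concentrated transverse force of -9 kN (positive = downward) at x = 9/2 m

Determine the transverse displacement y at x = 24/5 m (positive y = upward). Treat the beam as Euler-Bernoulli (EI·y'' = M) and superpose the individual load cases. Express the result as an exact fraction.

y(24/5) = -13221063/5000000000 m

Load 1 — triangular load w₀=8 kN/m (0→w₀ over full span):
  y_1 = -w₀x(7L⁴-10L²x²+3x⁴)/(360LEI) = -8·(24/5)·(7·6⁴-10·6²·(24/5)²+3·(24/5)⁴)/(360·6·20000) = -20574/9765625 m
Load 2 — uniform load w=3 kN/m over full span:
  y_2 = -wx(L³-2Lx²+x³)/(24EI) = -3·(24/5)·(6³-2·6·(24/5)²+(24/5)³)/(24·20000) = -2349/1562500 m
Load 3 — point force P=-9 kN at a=9/2 m (b=L-a=3/2):
  y_3 = -Pa(L-x)(2Lx-a²-x²)/(6LEI)  [x>a] = -(-9)·(9/2)·(6-(24/5))·(2·6·(24/5)-(9/2)²-(24/5)²)/(6·6·20000) = 38637/40000000 m
Superposition: y = Σ y_i = -13221063/5000000000 m ≈ -0.002644 m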